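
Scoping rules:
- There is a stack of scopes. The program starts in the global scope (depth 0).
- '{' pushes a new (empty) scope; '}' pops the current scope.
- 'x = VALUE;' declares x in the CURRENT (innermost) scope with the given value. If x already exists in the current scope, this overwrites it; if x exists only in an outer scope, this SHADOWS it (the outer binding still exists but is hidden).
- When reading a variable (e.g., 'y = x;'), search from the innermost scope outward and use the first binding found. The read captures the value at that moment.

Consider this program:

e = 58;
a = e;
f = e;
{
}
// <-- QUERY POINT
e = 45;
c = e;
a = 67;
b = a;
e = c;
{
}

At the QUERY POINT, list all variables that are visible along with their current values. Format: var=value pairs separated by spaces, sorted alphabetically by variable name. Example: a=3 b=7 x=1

Step 1: declare e=58 at depth 0
Step 2: declare a=(read e)=58 at depth 0
Step 3: declare f=(read e)=58 at depth 0
Step 4: enter scope (depth=1)
Step 5: exit scope (depth=0)
Visible at query point: a=58 e=58 f=58

Answer: a=58 e=58 f=58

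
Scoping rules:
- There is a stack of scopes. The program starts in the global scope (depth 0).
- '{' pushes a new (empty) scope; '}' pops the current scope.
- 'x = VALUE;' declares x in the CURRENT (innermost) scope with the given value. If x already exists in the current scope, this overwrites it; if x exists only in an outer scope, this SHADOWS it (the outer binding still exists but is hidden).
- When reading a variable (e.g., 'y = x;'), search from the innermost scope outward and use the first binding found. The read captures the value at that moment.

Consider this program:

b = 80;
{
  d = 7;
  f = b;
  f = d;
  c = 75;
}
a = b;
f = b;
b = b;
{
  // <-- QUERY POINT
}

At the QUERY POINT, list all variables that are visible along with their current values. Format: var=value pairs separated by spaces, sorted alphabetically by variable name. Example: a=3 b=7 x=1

Step 1: declare b=80 at depth 0
Step 2: enter scope (depth=1)
Step 3: declare d=7 at depth 1
Step 4: declare f=(read b)=80 at depth 1
Step 5: declare f=(read d)=7 at depth 1
Step 6: declare c=75 at depth 1
Step 7: exit scope (depth=0)
Step 8: declare a=(read b)=80 at depth 0
Step 9: declare f=(read b)=80 at depth 0
Step 10: declare b=(read b)=80 at depth 0
Step 11: enter scope (depth=1)
Visible at query point: a=80 b=80 f=80

Answer: a=80 b=80 f=80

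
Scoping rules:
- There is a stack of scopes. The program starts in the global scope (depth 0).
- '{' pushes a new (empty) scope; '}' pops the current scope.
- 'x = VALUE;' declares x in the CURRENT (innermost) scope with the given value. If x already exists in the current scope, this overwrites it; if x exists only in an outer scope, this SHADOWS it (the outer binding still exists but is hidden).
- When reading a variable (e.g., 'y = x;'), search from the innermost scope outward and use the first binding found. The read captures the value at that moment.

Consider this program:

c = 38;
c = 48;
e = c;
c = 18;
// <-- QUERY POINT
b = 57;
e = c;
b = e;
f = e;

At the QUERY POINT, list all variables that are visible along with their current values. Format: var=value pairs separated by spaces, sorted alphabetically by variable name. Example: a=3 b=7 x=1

Answer: c=18 e=48

Derivation:
Step 1: declare c=38 at depth 0
Step 2: declare c=48 at depth 0
Step 3: declare e=(read c)=48 at depth 0
Step 4: declare c=18 at depth 0
Visible at query point: c=18 e=48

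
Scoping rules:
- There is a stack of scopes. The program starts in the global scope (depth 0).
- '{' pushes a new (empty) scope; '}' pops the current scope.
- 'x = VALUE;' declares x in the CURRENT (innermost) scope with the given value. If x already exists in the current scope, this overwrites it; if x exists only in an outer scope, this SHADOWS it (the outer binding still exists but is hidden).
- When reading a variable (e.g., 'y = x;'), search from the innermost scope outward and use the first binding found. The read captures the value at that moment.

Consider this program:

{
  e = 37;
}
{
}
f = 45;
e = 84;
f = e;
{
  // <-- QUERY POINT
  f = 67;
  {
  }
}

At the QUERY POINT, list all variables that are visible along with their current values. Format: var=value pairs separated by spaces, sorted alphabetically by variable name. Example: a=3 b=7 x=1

Answer: e=84 f=84

Derivation:
Step 1: enter scope (depth=1)
Step 2: declare e=37 at depth 1
Step 3: exit scope (depth=0)
Step 4: enter scope (depth=1)
Step 5: exit scope (depth=0)
Step 6: declare f=45 at depth 0
Step 7: declare e=84 at depth 0
Step 8: declare f=(read e)=84 at depth 0
Step 9: enter scope (depth=1)
Visible at query point: e=84 f=84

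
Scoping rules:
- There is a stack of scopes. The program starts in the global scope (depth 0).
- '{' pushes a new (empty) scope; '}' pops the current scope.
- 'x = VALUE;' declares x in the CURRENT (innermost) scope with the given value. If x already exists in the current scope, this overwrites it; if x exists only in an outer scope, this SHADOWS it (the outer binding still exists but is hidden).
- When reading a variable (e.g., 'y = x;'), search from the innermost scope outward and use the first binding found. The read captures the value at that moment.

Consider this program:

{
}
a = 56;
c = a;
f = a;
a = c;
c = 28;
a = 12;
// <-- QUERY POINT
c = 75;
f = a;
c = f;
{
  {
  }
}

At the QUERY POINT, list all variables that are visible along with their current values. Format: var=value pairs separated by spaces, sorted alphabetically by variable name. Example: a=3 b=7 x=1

Step 1: enter scope (depth=1)
Step 2: exit scope (depth=0)
Step 3: declare a=56 at depth 0
Step 4: declare c=(read a)=56 at depth 0
Step 5: declare f=(read a)=56 at depth 0
Step 6: declare a=(read c)=56 at depth 0
Step 7: declare c=28 at depth 0
Step 8: declare a=12 at depth 0
Visible at query point: a=12 c=28 f=56

Answer: a=12 c=28 f=56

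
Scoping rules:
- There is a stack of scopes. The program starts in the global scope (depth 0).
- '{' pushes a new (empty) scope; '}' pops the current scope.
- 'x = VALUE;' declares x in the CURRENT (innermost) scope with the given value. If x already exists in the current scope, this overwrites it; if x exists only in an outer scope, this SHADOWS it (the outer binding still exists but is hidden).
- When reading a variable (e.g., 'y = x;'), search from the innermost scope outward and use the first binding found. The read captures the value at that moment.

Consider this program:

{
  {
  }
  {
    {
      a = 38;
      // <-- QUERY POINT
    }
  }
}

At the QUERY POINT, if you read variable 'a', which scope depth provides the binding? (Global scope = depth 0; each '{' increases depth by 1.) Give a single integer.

Answer: 3

Derivation:
Step 1: enter scope (depth=1)
Step 2: enter scope (depth=2)
Step 3: exit scope (depth=1)
Step 4: enter scope (depth=2)
Step 5: enter scope (depth=3)
Step 6: declare a=38 at depth 3
Visible at query point: a=38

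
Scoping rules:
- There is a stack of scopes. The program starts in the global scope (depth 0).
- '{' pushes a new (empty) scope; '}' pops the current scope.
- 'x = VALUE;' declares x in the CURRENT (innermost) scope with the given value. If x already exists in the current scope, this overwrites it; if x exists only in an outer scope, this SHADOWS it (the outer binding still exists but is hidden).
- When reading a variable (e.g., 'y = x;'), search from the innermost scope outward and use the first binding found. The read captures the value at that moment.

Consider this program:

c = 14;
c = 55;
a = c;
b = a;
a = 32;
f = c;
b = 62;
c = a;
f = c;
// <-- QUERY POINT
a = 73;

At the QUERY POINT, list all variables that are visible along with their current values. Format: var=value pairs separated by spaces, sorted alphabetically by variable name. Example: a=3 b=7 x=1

Step 1: declare c=14 at depth 0
Step 2: declare c=55 at depth 0
Step 3: declare a=(read c)=55 at depth 0
Step 4: declare b=(read a)=55 at depth 0
Step 5: declare a=32 at depth 0
Step 6: declare f=(read c)=55 at depth 0
Step 7: declare b=62 at depth 0
Step 8: declare c=(read a)=32 at depth 0
Step 9: declare f=(read c)=32 at depth 0
Visible at query point: a=32 b=62 c=32 f=32

Answer: a=32 b=62 c=32 f=32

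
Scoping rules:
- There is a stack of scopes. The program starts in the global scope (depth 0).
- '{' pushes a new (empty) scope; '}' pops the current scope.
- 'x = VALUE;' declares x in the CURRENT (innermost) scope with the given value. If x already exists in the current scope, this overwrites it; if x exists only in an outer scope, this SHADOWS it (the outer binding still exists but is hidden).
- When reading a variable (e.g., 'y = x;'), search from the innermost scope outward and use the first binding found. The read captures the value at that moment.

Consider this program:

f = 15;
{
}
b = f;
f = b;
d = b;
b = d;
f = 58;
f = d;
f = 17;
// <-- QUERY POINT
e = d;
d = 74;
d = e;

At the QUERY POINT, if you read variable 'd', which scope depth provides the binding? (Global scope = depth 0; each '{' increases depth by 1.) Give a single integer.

Answer: 0

Derivation:
Step 1: declare f=15 at depth 0
Step 2: enter scope (depth=1)
Step 3: exit scope (depth=0)
Step 4: declare b=(read f)=15 at depth 0
Step 5: declare f=(read b)=15 at depth 0
Step 6: declare d=(read b)=15 at depth 0
Step 7: declare b=(read d)=15 at depth 0
Step 8: declare f=58 at depth 0
Step 9: declare f=(read d)=15 at depth 0
Step 10: declare f=17 at depth 0
Visible at query point: b=15 d=15 f=17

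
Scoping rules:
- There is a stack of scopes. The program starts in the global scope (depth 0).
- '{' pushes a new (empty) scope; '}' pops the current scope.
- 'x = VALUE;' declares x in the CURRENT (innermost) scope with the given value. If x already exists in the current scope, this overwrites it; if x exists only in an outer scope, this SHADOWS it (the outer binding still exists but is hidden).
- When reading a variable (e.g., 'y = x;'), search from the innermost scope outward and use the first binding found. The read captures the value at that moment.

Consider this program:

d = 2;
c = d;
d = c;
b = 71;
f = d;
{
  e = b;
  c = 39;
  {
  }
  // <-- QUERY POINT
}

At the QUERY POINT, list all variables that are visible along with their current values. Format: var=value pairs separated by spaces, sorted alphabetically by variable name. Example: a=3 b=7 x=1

Step 1: declare d=2 at depth 0
Step 2: declare c=(read d)=2 at depth 0
Step 3: declare d=(read c)=2 at depth 0
Step 4: declare b=71 at depth 0
Step 5: declare f=(read d)=2 at depth 0
Step 6: enter scope (depth=1)
Step 7: declare e=(read b)=71 at depth 1
Step 8: declare c=39 at depth 1
Step 9: enter scope (depth=2)
Step 10: exit scope (depth=1)
Visible at query point: b=71 c=39 d=2 e=71 f=2

Answer: b=71 c=39 d=2 e=71 f=2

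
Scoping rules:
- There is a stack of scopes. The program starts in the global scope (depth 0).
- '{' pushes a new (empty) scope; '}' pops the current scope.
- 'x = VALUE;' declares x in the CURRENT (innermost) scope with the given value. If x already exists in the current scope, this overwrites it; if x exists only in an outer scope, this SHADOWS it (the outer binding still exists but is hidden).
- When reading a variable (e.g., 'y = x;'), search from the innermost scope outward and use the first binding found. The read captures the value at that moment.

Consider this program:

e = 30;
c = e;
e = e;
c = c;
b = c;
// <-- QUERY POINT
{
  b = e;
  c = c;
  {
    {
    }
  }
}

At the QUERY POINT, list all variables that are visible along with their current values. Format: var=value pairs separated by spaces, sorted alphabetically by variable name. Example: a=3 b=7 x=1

Answer: b=30 c=30 e=30

Derivation:
Step 1: declare e=30 at depth 0
Step 2: declare c=(read e)=30 at depth 0
Step 3: declare e=(read e)=30 at depth 0
Step 4: declare c=(read c)=30 at depth 0
Step 5: declare b=(read c)=30 at depth 0
Visible at query point: b=30 c=30 e=30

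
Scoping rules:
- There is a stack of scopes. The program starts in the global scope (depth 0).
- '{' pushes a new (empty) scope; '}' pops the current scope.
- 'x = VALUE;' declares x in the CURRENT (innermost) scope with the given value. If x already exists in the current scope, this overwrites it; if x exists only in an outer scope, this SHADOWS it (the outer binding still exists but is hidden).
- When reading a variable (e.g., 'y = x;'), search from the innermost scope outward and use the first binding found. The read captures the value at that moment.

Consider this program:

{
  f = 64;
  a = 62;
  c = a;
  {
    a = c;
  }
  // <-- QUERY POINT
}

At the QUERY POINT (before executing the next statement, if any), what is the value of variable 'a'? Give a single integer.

Answer: 62

Derivation:
Step 1: enter scope (depth=1)
Step 2: declare f=64 at depth 1
Step 3: declare a=62 at depth 1
Step 4: declare c=(read a)=62 at depth 1
Step 5: enter scope (depth=2)
Step 6: declare a=(read c)=62 at depth 2
Step 7: exit scope (depth=1)
Visible at query point: a=62 c=62 f=64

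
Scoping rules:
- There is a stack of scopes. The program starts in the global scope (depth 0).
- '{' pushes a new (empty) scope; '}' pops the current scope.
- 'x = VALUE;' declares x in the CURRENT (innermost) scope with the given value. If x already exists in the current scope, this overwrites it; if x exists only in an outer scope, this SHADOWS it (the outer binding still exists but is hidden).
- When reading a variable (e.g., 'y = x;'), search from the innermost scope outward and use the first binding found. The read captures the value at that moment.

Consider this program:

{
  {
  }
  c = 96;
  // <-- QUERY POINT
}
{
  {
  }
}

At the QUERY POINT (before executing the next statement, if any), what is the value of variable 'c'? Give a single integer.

Step 1: enter scope (depth=1)
Step 2: enter scope (depth=2)
Step 3: exit scope (depth=1)
Step 4: declare c=96 at depth 1
Visible at query point: c=96

Answer: 96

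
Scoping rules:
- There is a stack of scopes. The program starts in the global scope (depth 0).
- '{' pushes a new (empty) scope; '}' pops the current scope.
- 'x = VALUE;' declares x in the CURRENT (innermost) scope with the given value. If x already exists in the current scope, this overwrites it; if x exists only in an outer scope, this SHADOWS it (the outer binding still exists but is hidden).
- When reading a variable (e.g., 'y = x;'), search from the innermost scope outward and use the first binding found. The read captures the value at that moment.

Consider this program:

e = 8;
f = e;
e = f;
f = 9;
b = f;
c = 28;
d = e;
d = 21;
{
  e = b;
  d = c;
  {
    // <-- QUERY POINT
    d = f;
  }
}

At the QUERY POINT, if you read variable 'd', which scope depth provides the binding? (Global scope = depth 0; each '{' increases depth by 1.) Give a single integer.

Answer: 1

Derivation:
Step 1: declare e=8 at depth 0
Step 2: declare f=(read e)=8 at depth 0
Step 3: declare e=(read f)=8 at depth 0
Step 4: declare f=9 at depth 0
Step 5: declare b=(read f)=9 at depth 0
Step 6: declare c=28 at depth 0
Step 7: declare d=(read e)=8 at depth 0
Step 8: declare d=21 at depth 0
Step 9: enter scope (depth=1)
Step 10: declare e=(read b)=9 at depth 1
Step 11: declare d=(read c)=28 at depth 1
Step 12: enter scope (depth=2)
Visible at query point: b=9 c=28 d=28 e=9 f=9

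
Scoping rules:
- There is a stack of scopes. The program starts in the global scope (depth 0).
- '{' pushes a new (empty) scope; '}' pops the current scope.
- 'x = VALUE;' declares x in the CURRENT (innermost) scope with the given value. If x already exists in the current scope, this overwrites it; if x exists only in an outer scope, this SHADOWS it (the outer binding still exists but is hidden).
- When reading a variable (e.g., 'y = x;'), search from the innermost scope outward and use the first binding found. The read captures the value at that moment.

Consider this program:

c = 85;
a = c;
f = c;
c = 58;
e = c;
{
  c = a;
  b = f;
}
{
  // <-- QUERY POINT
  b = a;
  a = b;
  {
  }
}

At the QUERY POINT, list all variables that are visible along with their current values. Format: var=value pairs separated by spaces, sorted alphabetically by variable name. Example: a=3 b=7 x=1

Step 1: declare c=85 at depth 0
Step 2: declare a=(read c)=85 at depth 0
Step 3: declare f=(read c)=85 at depth 0
Step 4: declare c=58 at depth 0
Step 5: declare e=(read c)=58 at depth 0
Step 6: enter scope (depth=1)
Step 7: declare c=(read a)=85 at depth 1
Step 8: declare b=(read f)=85 at depth 1
Step 9: exit scope (depth=0)
Step 10: enter scope (depth=1)
Visible at query point: a=85 c=58 e=58 f=85

Answer: a=85 c=58 e=58 f=85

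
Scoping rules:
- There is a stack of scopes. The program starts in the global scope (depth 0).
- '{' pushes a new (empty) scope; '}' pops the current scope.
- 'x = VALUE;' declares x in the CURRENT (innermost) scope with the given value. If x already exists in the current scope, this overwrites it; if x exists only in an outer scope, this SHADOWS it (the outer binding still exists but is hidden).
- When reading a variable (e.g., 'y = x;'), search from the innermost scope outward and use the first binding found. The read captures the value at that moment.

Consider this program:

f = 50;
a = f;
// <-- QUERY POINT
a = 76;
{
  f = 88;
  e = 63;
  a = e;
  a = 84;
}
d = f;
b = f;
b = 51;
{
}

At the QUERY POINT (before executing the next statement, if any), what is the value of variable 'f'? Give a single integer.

Step 1: declare f=50 at depth 0
Step 2: declare a=(read f)=50 at depth 0
Visible at query point: a=50 f=50

Answer: 50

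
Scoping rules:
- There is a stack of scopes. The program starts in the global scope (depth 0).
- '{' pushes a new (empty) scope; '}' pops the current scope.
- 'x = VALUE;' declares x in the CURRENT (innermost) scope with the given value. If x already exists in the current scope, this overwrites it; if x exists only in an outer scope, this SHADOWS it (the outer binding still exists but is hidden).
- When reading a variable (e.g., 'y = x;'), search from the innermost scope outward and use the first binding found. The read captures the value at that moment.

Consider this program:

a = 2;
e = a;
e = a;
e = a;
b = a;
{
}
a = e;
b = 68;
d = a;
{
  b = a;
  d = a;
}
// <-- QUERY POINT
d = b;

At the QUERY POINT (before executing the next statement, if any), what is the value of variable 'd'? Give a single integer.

Answer: 2

Derivation:
Step 1: declare a=2 at depth 0
Step 2: declare e=(read a)=2 at depth 0
Step 3: declare e=(read a)=2 at depth 0
Step 4: declare e=(read a)=2 at depth 0
Step 5: declare b=(read a)=2 at depth 0
Step 6: enter scope (depth=1)
Step 7: exit scope (depth=0)
Step 8: declare a=(read e)=2 at depth 0
Step 9: declare b=68 at depth 0
Step 10: declare d=(read a)=2 at depth 0
Step 11: enter scope (depth=1)
Step 12: declare b=(read a)=2 at depth 1
Step 13: declare d=(read a)=2 at depth 1
Step 14: exit scope (depth=0)
Visible at query point: a=2 b=68 d=2 e=2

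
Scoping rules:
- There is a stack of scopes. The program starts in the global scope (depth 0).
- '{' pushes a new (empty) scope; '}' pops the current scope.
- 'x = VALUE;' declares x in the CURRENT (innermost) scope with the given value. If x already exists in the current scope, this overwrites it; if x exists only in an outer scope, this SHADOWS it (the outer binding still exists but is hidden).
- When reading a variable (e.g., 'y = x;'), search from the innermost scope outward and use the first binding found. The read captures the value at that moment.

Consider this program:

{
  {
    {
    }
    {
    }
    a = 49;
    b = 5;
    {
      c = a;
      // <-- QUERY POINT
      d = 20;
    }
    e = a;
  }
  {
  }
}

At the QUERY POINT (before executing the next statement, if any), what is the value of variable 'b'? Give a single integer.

Answer: 5

Derivation:
Step 1: enter scope (depth=1)
Step 2: enter scope (depth=2)
Step 3: enter scope (depth=3)
Step 4: exit scope (depth=2)
Step 5: enter scope (depth=3)
Step 6: exit scope (depth=2)
Step 7: declare a=49 at depth 2
Step 8: declare b=5 at depth 2
Step 9: enter scope (depth=3)
Step 10: declare c=(read a)=49 at depth 3
Visible at query point: a=49 b=5 c=49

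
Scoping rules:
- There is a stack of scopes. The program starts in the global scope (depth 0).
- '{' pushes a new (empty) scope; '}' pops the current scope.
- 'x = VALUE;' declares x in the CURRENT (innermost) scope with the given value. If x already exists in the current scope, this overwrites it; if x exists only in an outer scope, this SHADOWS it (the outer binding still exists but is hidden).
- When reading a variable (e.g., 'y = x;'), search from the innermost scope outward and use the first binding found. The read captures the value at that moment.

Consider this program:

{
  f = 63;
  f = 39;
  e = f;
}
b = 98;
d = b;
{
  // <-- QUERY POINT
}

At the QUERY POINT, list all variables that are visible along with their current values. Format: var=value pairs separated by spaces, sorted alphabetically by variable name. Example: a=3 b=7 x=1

Step 1: enter scope (depth=1)
Step 2: declare f=63 at depth 1
Step 3: declare f=39 at depth 1
Step 4: declare e=(read f)=39 at depth 1
Step 5: exit scope (depth=0)
Step 6: declare b=98 at depth 0
Step 7: declare d=(read b)=98 at depth 0
Step 8: enter scope (depth=1)
Visible at query point: b=98 d=98

Answer: b=98 d=98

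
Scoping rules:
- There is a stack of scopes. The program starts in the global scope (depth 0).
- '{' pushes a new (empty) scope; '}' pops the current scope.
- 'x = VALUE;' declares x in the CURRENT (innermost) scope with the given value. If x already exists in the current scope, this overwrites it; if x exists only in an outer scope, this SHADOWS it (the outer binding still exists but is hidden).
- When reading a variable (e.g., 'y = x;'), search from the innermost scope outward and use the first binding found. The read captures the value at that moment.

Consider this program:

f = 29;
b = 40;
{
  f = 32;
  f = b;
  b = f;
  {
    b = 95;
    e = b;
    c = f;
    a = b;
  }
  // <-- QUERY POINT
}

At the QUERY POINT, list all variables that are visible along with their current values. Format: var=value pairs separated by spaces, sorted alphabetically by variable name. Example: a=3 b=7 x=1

Answer: b=40 f=40

Derivation:
Step 1: declare f=29 at depth 0
Step 2: declare b=40 at depth 0
Step 3: enter scope (depth=1)
Step 4: declare f=32 at depth 1
Step 5: declare f=(read b)=40 at depth 1
Step 6: declare b=(read f)=40 at depth 1
Step 7: enter scope (depth=2)
Step 8: declare b=95 at depth 2
Step 9: declare e=(read b)=95 at depth 2
Step 10: declare c=(read f)=40 at depth 2
Step 11: declare a=(read b)=95 at depth 2
Step 12: exit scope (depth=1)
Visible at query point: b=40 f=40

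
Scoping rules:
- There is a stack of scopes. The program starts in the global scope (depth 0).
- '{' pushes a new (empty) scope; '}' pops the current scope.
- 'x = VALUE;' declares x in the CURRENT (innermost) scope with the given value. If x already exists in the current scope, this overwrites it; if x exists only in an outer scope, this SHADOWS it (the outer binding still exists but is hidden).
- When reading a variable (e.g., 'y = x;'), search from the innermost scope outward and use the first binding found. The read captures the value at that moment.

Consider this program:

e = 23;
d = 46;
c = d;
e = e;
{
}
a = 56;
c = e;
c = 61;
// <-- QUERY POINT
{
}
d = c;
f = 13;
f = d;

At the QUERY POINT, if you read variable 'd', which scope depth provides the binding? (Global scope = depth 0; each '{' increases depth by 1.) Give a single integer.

Answer: 0

Derivation:
Step 1: declare e=23 at depth 0
Step 2: declare d=46 at depth 0
Step 3: declare c=(read d)=46 at depth 0
Step 4: declare e=(read e)=23 at depth 0
Step 5: enter scope (depth=1)
Step 6: exit scope (depth=0)
Step 7: declare a=56 at depth 0
Step 8: declare c=(read e)=23 at depth 0
Step 9: declare c=61 at depth 0
Visible at query point: a=56 c=61 d=46 e=23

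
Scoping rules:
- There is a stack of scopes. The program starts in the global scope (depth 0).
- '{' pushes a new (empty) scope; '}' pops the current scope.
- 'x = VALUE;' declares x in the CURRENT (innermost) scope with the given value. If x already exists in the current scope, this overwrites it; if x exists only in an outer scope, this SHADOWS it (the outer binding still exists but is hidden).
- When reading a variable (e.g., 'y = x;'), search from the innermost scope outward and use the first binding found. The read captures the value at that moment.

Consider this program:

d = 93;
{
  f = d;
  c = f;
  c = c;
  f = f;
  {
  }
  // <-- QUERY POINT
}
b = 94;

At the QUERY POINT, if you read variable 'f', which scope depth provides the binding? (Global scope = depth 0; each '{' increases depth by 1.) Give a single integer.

Step 1: declare d=93 at depth 0
Step 2: enter scope (depth=1)
Step 3: declare f=(read d)=93 at depth 1
Step 4: declare c=(read f)=93 at depth 1
Step 5: declare c=(read c)=93 at depth 1
Step 6: declare f=(read f)=93 at depth 1
Step 7: enter scope (depth=2)
Step 8: exit scope (depth=1)
Visible at query point: c=93 d=93 f=93

Answer: 1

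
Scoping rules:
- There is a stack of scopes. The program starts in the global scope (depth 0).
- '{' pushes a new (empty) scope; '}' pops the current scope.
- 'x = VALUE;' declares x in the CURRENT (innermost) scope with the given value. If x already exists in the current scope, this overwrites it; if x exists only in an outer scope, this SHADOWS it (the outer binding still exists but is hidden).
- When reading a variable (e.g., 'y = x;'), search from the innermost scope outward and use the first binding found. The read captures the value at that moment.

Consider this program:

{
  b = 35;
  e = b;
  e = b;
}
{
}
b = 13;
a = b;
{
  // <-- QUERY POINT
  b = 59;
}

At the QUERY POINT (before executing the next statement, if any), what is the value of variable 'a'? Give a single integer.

Answer: 13

Derivation:
Step 1: enter scope (depth=1)
Step 2: declare b=35 at depth 1
Step 3: declare e=(read b)=35 at depth 1
Step 4: declare e=(read b)=35 at depth 1
Step 5: exit scope (depth=0)
Step 6: enter scope (depth=1)
Step 7: exit scope (depth=0)
Step 8: declare b=13 at depth 0
Step 9: declare a=(read b)=13 at depth 0
Step 10: enter scope (depth=1)
Visible at query point: a=13 b=13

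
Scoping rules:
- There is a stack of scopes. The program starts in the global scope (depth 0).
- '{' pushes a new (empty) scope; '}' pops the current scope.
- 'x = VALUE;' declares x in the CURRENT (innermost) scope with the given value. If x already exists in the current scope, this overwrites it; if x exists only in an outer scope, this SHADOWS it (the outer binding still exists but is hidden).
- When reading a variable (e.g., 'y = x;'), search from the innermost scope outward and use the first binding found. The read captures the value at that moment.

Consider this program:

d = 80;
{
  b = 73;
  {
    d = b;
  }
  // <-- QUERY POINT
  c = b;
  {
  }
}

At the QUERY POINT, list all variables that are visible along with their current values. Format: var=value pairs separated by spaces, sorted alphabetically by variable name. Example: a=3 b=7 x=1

Step 1: declare d=80 at depth 0
Step 2: enter scope (depth=1)
Step 3: declare b=73 at depth 1
Step 4: enter scope (depth=2)
Step 5: declare d=(read b)=73 at depth 2
Step 6: exit scope (depth=1)
Visible at query point: b=73 d=80

Answer: b=73 d=80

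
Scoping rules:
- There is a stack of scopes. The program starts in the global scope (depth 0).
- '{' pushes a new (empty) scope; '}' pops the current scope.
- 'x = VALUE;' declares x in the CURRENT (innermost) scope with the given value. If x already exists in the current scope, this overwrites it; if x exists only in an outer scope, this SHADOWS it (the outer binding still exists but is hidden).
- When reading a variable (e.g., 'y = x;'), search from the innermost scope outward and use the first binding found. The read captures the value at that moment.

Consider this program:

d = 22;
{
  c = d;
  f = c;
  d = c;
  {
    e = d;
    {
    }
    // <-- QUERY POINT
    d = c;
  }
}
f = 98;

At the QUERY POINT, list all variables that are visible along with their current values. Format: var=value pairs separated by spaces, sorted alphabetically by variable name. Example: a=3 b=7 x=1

Answer: c=22 d=22 e=22 f=22

Derivation:
Step 1: declare d=22 at depth 0
Step 2: enter scope (depth=1)
Step 3: declare c=(read d)=22 at depth 1
Step 4: declare f=(read c)=22 at depth 1
Step 5: declare d=(read c)=22 at depth 1
Step 6: enter scope (depth=2)
Step 7: declare e=(read d)=22 at depth 2
Step 8: enter scope (depth=3)
Step 9: exit scope (depth=2)
Visible at query point: c=22 d=22 e=22 f=22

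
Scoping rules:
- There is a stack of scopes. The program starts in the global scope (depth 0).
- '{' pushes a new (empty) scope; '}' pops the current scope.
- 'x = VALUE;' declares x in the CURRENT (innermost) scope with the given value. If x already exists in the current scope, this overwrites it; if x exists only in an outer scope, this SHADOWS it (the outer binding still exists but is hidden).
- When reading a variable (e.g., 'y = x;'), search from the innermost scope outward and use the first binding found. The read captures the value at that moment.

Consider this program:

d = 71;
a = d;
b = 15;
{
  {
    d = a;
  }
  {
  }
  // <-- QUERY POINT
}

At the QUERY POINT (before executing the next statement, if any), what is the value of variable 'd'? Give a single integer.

Step 1: declare d=71 at depth 0
Step 2: declare a=(read d)=71 at depth 0
Step 3: declare b=15 at depth 0
Step 4: enter scope (depth=1)
Step 5: enter scope (depth=2)
Step 6: declare d=(read a)=71 at depth 2
Step 7: exit scope (depth=1)
Step 8: enter scope (depth=2)
Step 9: exit scope (depth=1)
Visible at query point: a=71 b=15 d=71

Answer: 71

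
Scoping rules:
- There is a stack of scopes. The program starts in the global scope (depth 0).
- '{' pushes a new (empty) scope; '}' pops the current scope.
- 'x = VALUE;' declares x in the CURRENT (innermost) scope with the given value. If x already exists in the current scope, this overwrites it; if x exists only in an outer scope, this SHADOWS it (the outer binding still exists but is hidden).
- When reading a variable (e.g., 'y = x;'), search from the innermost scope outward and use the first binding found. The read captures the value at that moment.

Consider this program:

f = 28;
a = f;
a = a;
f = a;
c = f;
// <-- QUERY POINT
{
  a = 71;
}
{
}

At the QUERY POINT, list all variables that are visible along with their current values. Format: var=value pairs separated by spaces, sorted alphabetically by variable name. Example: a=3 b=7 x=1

Step 1: declare f=28 at depth 0
Step 2: declare a=(read f)=28 at depth 0
Step 3: declare a=(read a)=28 at depth 0
Step 4: declare f=(read a)=28 at depth 0
Step 5: declare c=(read f)=28 at depth 0
Visible at query point: a=28 c=28 f=28

Answer: a=28 c=28 f=28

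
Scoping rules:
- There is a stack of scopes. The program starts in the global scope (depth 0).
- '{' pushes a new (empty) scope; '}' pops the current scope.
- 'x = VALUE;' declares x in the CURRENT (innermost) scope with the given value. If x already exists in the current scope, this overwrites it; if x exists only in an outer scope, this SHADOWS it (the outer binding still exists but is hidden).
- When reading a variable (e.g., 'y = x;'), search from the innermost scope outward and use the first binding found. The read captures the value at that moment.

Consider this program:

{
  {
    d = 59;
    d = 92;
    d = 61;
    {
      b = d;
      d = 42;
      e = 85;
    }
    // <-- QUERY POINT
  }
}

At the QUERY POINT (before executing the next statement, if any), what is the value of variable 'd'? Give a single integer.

Answer: 61

Derivation:
Step 1: enter scope (depth=1)
Step 2: enter scope (depth=2)
Step 3: declare d=59 at depth 2
Step 4: declare d=92 at depth 2
Step 5: declare d=61 at depth 2
Step 6: enter scope (depth=3)
Step 7: declare b=(read d)=61 at depth 3
Step 8: declare d=42 at depth 3
Step 9: declare e=85 at depth 3
Step 10: exit scope (depth=2)
Visible at query point: d=61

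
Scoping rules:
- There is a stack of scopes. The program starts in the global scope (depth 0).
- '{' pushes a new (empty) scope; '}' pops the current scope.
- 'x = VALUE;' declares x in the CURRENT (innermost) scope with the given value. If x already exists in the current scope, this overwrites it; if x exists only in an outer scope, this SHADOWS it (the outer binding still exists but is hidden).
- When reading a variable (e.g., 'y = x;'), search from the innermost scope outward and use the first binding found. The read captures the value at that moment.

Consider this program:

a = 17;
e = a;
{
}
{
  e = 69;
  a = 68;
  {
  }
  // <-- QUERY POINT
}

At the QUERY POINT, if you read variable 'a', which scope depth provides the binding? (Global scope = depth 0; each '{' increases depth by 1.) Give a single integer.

Answer: 1

Derivation:
Step 1: declare a=17 at depth 0
Step 2: declare e=(read a)=17 at depth 0
Step 3: enter scope (depth=1)
Step 4: exit scope (depth=0)
Step 5: enter scope (depth=1)
Step 6: declare e=69 at depth 1
Step 7: declare a=68 at depth 1
Step 8: enter scope (depth=2)
Step 9: exit scope (depth=1)
Visible at query point: a=68 e=69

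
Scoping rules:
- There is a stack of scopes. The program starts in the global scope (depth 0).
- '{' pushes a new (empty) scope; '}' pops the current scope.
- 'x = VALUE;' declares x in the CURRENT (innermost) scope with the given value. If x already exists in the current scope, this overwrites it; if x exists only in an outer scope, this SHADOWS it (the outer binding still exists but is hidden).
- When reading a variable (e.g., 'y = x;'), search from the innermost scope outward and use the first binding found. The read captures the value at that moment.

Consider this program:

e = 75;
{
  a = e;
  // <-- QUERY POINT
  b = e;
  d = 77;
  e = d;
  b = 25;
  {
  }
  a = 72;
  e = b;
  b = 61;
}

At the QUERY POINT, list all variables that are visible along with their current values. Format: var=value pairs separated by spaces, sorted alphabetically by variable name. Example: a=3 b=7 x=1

Answer: a=75 e=75

Derivation:
Step 1: declare e=75 at depth 0
Step 2: enter scope (depth=1)
Step 3: declare a=(read e)=75 at depth 1
Visible at query point: a=75 e=75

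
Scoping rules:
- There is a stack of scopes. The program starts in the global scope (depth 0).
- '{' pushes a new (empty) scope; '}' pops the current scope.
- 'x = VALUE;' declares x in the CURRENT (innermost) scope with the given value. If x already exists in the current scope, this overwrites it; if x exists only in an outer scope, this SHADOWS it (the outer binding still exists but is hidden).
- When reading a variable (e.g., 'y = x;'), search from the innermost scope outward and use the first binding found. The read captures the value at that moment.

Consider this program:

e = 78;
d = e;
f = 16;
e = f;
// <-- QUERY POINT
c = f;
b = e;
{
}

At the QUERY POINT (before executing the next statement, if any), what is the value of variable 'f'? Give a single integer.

Step 1: declare e=78 at depth 0
Step 2: declare d=(read e)=78 at depth 0
Step 3: declare f=16 at depth 0
Step 4: declare e=(read f)=16 at depth 0
Visible at query point: d=78 e=16 f=16

Answer: 16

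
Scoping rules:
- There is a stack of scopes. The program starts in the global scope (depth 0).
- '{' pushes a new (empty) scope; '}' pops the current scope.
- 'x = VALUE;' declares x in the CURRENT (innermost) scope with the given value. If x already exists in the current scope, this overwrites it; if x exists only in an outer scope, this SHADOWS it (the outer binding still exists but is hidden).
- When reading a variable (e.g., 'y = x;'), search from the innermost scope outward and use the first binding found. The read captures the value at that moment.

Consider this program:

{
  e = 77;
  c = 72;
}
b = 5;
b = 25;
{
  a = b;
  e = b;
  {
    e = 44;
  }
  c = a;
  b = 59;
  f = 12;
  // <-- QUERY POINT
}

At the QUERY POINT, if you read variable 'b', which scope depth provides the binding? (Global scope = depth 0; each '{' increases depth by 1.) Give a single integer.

Answer: 1

Derivation:
Step 1: enter scope (depth=1)
Step 2: declare e=77 at depth 1
Step 3: declare c=72 at depth 1
Step 4: exit scope (depth=0)
Step 5: declare b=5 at depth 0
Step 6: declare b=25 at depth 0
Step 7: enter scope (depth=1)
Step 8: declare a=(read b)=25 at depth 1
Step 9: declare e=(read b)=25 at depth 1
Step 10: enter scope (depth=2)
Step 11: declare e=44 at depth 2
Step 12: exit scope (depth=1)
Step 13: declare c=(read a)=25 at depth 1
Step 14: declare b=59 at depth 1
Step 15: declare f=12 at depth 1
Visible at query point: a=25 b=59 c=25 e=25 f=12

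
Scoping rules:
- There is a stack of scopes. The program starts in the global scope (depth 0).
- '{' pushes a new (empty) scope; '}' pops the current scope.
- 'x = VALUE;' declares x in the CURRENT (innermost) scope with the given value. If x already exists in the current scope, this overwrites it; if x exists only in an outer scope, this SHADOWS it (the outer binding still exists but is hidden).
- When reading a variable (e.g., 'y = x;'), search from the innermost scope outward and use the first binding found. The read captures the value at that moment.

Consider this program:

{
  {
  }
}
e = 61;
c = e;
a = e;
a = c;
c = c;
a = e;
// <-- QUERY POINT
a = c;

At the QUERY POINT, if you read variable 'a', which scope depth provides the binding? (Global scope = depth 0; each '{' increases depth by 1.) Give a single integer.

Answer: 0

Derivation:
Step 1: enter scope (depth=1)
Step 2: enter scope (depth=2)
Step 3: exit scope (depth=1)
Step 4: exit scope (depth=0)
Step 5: declare e=61 at depth 0
Step 6: declare c=(read e)=61 at depth 0
Step 7: declare a=(read e)=61 at depth 0
Step 8: declare a=(read c)=61 at depth 0
Step 9: declare c=(read c)=61 at depth 0
Step 10: declare a=(read e)=61 at depth 0
Visible at query point: a=61 c=61 e=61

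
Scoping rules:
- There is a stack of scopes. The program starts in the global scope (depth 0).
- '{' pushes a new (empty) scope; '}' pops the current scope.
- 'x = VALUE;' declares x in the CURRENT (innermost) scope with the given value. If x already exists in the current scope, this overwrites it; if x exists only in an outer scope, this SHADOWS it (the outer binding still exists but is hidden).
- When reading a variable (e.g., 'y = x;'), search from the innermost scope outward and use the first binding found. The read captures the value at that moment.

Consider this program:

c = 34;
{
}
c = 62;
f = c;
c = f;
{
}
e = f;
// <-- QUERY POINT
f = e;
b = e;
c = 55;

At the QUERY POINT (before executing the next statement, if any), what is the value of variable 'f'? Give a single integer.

Answer: 62

Derivation:
Step 1: declare c=34 at depth 0
Step 2: enter scope (depth=1)
Step 3: exit scope (depth=0)
Step 4: declare c=62 at depth 0
Step 5: declare f=(read c)=62 at depth 0
Step 6: declare c=(read f)=62 at depth 0
Step 7: enter scope (depth=1)
Step 8: exit scope (depth=0)
Step 9: declare e=(read f)=62 at depth 0
Visible at query point: c=62 e=62 f=62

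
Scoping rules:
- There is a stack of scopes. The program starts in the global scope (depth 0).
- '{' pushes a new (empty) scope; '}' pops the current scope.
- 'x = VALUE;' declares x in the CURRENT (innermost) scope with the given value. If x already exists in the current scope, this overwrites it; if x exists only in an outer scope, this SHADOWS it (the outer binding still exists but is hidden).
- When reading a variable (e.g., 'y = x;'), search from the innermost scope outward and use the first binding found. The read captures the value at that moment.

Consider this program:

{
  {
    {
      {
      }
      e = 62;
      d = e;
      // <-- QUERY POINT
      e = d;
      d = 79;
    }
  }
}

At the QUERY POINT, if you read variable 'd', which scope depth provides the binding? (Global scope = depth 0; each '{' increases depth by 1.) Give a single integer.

Step 1: enter scope (depth=1)
Step 2: enter scope (depth=2)
Step 3: enter scope (depth=3)
Step 4: enter scope (depth=4)
Step 5: exit scope (depth=3)
Step 6: declare e=62 at depth 3
Step 7: declare d=(read e)=62 at depth 3
Visible at query point: d=62 e=62

Answer: 3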